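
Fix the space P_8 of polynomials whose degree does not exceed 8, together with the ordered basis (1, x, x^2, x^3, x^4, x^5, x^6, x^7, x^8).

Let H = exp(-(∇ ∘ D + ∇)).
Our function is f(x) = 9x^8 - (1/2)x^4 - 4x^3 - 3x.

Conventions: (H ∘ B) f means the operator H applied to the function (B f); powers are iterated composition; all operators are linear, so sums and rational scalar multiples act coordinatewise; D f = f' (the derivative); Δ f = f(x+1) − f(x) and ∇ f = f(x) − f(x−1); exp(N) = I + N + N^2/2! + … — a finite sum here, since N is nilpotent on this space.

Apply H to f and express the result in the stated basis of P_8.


g(x) = 9x^8 - 72x^7 + 2016x^5 - (16381/2)x^4 + 6550x^3 + 26976x^2 - 56099x + 44123/2

order-1 term: -72x^7 - 252x^6 + 1008x^5 - 1890x^4 + 2018x^3 - 1245x^2 + 440x - 133/2
order-2 term: 252x^6 + 1512x^5 - 3150x^4 - 2520x^3 + 15369x^2 - 18666x + 15371/2
order-3 term: -504x^5 - 3780x^4 + 2520x^3 + 15120x^2 - 21670x + 4165
order-4 term: 630x^4 + 5040x^3 + 1260x^2 - 15120x + 10457/2
order-5 term: -504x^3 - 3780x^2 - 2520x + 4410
order-6 term: 252x^2 + 1512x + 882
order-7 term: -72x - 252
order-8 term: 9
the series for exp(-(∇ ∘ D + ∇)) f terminates at order 8
exp(-(∇ ∘ D + ∇)) f = 9x^8 - 72x^7 + 2016x^5 - (16381/2)x^4 + 6550x^3 + 26976x^2 - 56099x + 44123/2


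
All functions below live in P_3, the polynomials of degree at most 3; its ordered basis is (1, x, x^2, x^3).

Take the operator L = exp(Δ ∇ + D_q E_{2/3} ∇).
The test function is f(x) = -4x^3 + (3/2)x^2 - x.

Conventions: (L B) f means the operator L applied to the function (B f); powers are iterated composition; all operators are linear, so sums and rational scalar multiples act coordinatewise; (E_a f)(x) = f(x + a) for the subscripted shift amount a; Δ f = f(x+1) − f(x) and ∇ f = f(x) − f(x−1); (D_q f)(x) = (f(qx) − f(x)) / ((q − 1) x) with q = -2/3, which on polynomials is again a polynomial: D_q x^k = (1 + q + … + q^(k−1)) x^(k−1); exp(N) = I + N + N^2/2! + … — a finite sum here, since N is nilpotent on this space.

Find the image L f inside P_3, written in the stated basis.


order-1 term: -28x + 2
the series for exp(Δ ∇ + D_q E_{2/3} ∇) f terminates at order 1
exp(Δ ∇ + D_q E_{2/3} ∇) f = -4x^3 + (3/2)x^2 - 29x + 2

g(x) = -4x^3 + (3/2)x^2 - 29x + 2


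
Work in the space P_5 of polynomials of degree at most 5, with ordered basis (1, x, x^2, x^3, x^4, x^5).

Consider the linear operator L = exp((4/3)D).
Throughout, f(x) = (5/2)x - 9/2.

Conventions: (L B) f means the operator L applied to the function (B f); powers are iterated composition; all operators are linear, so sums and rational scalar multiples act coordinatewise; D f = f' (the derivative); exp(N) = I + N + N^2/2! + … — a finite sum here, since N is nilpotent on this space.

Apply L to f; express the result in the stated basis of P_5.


g(x) = (5/2)x - 7/6

order-1 term: 10/3
the series for exp((4/3)D) f terminates at order 1
exp((4/3)D) f = (5/2)x - 7/6


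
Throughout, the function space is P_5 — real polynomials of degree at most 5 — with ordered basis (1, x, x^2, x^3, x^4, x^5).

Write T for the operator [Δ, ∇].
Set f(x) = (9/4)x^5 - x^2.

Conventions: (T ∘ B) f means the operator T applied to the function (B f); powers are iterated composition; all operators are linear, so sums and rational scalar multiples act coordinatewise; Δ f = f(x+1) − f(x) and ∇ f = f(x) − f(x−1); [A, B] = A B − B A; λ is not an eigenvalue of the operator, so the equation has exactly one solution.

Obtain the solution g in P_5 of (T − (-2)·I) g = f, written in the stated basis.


the image equals g(x) = (9/8)x^5 - (1/2)x^2

write g with unknown coordinates in the stated basis and equate coefficients in (T − (-2)·I) g = f
solving from the highest basis element down gives g = (9/8)x^5 - (1/2)x^2
check: T g = 0
so T g − (-2)·g = (9/4)x^5 - x^2 = f ✓


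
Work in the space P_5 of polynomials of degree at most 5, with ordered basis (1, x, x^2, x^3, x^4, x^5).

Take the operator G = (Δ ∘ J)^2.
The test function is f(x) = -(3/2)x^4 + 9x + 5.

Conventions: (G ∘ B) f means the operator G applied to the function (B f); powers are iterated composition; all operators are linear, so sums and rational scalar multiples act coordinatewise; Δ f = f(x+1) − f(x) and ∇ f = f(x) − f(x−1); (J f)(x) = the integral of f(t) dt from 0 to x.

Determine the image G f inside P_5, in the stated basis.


g(x) = -(3/2)x^4 - 6x^3 - (21/2)x^2 + 109/10

J f = -(3/10)x^5 + (9/2)x^2 + 5x
Δ J f = -(3/2)x^4 - 3x^3 - 3x^2 + (15/2)x + 46/5
J (Δ ∘ J) f = -(3/10)x^5 - (3/4)x^4 - x^3 + (15/4)x^2 + (46/5)x
Δ J (Δ ∘ J) f = -(3/2)x^4 - 6x^3 - (21/2)x^2 + 109/10


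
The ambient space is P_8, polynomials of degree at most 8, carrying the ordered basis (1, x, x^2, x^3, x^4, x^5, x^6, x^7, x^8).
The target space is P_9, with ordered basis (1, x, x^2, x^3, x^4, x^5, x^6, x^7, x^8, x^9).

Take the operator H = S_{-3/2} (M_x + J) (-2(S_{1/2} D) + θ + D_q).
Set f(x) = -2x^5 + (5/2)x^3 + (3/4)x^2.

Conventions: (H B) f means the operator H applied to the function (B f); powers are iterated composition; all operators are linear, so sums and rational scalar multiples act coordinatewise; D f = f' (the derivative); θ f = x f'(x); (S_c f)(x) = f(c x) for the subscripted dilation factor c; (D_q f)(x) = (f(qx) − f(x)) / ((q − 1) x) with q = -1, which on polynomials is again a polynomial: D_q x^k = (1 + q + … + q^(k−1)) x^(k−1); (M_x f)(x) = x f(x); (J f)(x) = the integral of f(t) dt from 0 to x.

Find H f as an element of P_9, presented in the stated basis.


the image equals g(x) = -(8505/64)x^6 + (2187/320)x^5 + (6075/128)x^4 - (9/8)x^3 - (81/16)x^2

D f = -10x^4 + (15/2)x^2 + (3/2)x
S_{1/2} D f = -(5/8)x^4 + (15/8)x^2 + (3/4)x
(-2(S_{1/2} D)) f = (5/4)x^4 - (15/4)x^2 - (3/2)x
θ f = -10x^5 + (15/2)x^3 + (3/2)x^2
D_q f = -2x^4 + (5/2)x^2
(-2(S_{1/2} D) + θ + D_q) f = -10x^5 - (3/4)x^4 + (15/2)x^3 + (1/4)x^2 - (3/2)x
M_x (-2(S_{1/2} D) + θ + D_q) f = -10x^6 - (3/4)x^5 + (15/2)x^4 + (1/4)x^3 - (3/2)x^2
J (-2(S_{1/2} D) + θ + D_q) f = -(5/3)x^6 - (3/20)x^5 + (15/8)x^4 + (1/12)x^3 - (3/4)x^2
(M_x + J) (-2(S_{1/2} D) + θ + D_q) f = -(35/3)x^6 - (9/10)x^5 + (75/8)x^4 + (1/3)x^3 - (9/4)x^2
S_{-3/2} (M_x + J) (-2(S_{1/2} D) + θ + D_q) f = -(8505/64)x^6 + (2187/320)x^5 + (6075/128)x^4 - (9/8)x^3 - (81/16)x^2


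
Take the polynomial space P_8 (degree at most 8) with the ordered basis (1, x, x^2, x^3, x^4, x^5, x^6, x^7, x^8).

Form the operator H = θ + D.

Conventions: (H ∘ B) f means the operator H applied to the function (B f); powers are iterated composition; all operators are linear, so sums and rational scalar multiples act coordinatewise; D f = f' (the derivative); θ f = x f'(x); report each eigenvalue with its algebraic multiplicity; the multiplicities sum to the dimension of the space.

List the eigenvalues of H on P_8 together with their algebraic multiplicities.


λ = 0 (multiplicity 1), λ = 1 (multiplicity 1), λ = 2 (multiplicity 1), λ = 3 (multiplicity 1), λ = 4 (multiplicity 1), λ = 5 (multiplicity 1), λ = 6 (multiplicity 1), λ = 7 (multiplicity 1), λ = 8 (multiplicity 1)

image of 1: 0
image of x: x + 1
image of x^2: 2x^2 + 2x
image of x^3: 3x^3 + 3x^2
image of x^4: 4x^4 + 4x^3
image of x^5: 5x^5 + 5x^4
image of x^6: 6x^6 + 6x^5
image of x^7: 7x^7 + 7x^6
image of x^8: 8x^8 + 8x^7
the matrix is upper triangular; its diagonal is (0, 1, 2, 3, 4, 5, 6, 7, 8)
for a triangular matrix the eigenvalues are the diagonal entries, with algebraic multiplicity their repetition count


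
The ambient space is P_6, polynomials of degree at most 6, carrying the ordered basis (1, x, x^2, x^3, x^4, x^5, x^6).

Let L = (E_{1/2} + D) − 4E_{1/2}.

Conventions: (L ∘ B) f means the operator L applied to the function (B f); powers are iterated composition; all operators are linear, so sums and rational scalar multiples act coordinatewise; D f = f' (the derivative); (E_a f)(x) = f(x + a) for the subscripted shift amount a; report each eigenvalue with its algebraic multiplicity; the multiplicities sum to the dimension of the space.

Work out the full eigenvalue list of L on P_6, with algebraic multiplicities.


λ = -3 (multiplicity 7)

image of 1: -3
image of x: -3x - 1/2
image of x^2: -3x^2 - x - 3/4
image of x^3: -3x^3 - (3/2)x^2 - (9/4)x - 3/8
image of x^4: -3x^4 - 2x^3 - (9/2)x^2 - (3/2)x - 3/16
image of x^5: -3x^5 - (5/2)x^4 - (15/2)x^3 - (15/4)x^2 - (15/16)x - 3/32
image of x^6: -3x^6 - 3x^5 - (45/4)x^4 - (15/2)x^3 - (45/16)x^2 - (9/16)x - 3/64
the matrix is upper triangular; its diagonal is (-3, -3, -3, -3, -3, -3, -3)
for a triangular matrix the eigenvalues are the diagonal entries, with algebraic multiplicity their repetition count


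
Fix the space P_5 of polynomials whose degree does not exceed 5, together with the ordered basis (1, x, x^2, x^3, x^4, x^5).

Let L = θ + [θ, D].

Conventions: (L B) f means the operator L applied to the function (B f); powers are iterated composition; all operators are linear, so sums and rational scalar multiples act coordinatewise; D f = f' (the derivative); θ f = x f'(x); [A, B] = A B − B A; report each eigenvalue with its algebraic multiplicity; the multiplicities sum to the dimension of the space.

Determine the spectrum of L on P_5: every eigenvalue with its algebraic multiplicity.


image of 1: 0
image of x: x - 1
image of x^2: 2x^2 - 2x
image of x^3: 3x^3 - 3x^2
image of x^4: 4x^4 - 4x^3
image of x^5: 5x^5 - 5x^4
the matrix is upper triangular; its diagonal is (0, 1, 2, 3, 4, 5)
for a triangular matrix the eigenvalues are the diagonal entries, with algebraic multiplicity their repetition count

λ = 0 (multiplicity 1), λ = 1 (multiplicity 1), λ = 2 (multiplicity 1), λ = 3 (multiplicity 1), λ = 4 (multiplicity 1), λ = 5 (multiplicity 1)


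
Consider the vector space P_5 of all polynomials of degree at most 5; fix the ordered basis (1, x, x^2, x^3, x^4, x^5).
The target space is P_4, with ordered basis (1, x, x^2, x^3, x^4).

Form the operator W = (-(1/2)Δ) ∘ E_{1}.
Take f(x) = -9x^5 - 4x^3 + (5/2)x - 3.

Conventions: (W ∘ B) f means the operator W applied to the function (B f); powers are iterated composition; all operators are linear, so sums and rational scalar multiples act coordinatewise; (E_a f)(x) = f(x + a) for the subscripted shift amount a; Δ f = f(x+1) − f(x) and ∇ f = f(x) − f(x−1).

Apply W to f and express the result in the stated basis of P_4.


g(x) = (45/2)x^4 + 135x^3 + 321x^2 + (711/2)x + 609/4

E_{1} f = -9x^5 - 45x^4 - 94x^3 - 102x^2 - (109/2)x - 27/2
Δ E_{1} f = -45x^4 - 270x^3 - 642x^2 - 711x - 609/2
(-(1/2)Δ) E_{1} f = (45/2)x^4 + 135x^3 + 321x^2 + (711/2)x + 609/4


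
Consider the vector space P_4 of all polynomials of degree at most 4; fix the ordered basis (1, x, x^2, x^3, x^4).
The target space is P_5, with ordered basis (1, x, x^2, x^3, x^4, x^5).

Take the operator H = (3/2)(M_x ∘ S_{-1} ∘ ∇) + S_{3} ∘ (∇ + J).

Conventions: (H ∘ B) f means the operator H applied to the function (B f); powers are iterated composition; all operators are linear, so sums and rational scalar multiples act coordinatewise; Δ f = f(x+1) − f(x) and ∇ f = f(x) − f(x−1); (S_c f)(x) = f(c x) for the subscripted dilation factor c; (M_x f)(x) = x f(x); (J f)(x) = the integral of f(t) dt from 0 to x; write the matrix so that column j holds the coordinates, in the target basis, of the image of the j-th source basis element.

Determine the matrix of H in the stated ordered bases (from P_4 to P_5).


image of 1: 3x
image of x: (9/2)x^2 + (3/2)x + 1
image of x^2: 9x^3 - 3x^2 + (9/2)x - 1
image of x^3: (81/4)x^4 + (9/2)x^3 + (63/2)x^2 - (15/2)x + 1
image of x^4: (243/5)x^5 - 6x^4 + 99x^3 - 60x^2 + (21/2)x - 1
each image's coordinates form column j of the matrix

the matrix is [[0, 1, -1, 1, -1]; [3, 3/2, 9/2, -15/2, 21/2]; [0, 9/2, -3, 63/2, -60]; [0, 0, 9, 9/2, 99]; [0, 0, 0, 81/4, -6]; [0, 0, 0, 0, 243/5]] (rows listed top to bottom)


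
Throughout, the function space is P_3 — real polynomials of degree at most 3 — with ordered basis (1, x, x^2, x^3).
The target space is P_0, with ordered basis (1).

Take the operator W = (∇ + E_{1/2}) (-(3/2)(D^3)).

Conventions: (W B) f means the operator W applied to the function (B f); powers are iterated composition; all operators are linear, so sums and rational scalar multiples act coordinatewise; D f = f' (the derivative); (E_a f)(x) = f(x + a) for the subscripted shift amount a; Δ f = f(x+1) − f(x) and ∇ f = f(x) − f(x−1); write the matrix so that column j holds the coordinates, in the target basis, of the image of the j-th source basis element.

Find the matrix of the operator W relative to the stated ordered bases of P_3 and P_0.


image of 1: 0
image of x: 0
image of x^2: 0
image of x^3: -9
each image's coordinates form column j of the matrix

the matrix is [[0, 0, 0, -9]] (rows listed top to bottom)


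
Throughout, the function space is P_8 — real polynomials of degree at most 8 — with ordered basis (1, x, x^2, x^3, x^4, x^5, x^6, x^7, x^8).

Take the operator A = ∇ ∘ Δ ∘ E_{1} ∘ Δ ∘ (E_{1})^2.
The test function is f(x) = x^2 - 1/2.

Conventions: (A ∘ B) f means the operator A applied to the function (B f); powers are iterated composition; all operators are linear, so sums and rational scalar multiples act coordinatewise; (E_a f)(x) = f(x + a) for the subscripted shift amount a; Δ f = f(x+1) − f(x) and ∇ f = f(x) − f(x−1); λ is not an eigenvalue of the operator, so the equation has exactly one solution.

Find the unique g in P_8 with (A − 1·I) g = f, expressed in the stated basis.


the image equals g(x) = -x^2 + 1/2

write g with unknown coordinates in the stated basis and equate coefficients in (A − 1·I) g = f
solving from the highest basis element down gives g = -x^2 + 1/2
check: A g = 0
so A g − 1·g = x^2 - 1/2 = f ✓


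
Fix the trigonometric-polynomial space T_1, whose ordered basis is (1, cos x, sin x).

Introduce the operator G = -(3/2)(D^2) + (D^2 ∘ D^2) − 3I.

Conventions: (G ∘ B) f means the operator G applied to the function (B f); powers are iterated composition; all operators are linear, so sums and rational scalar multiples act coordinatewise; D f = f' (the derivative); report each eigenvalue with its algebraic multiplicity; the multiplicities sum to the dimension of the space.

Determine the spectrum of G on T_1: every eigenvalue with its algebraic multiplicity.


λ = -3 (multiplicity 1), λ = -1/2 (multiplicity 2)

image of 1: -3
image of cos x: -(1/2)cos x
image of sin x: -(1/2)sin x
the matrix is diagonal; its diagonal is (-3, -1/2, -1/2)
for a triangular matrix the eigenvalues are the diagonal entries, with algebraic multiplicity their repetition count


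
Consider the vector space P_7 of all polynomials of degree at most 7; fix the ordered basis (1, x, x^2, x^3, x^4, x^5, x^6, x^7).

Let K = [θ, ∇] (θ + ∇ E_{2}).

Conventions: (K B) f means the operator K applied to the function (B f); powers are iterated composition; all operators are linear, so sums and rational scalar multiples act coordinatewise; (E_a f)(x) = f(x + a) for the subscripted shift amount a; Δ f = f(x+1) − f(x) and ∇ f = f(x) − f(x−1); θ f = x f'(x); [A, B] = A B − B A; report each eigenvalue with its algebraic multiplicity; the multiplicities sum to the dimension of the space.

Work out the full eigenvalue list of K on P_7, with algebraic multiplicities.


image of 1: 0
image of x: -1
image of x^2: -4x + 2
image of x^3: -9x^2 + 12x - 12
image of x^4: -16x^3 + 36x^2 - 60x + 12
image of x^5: -25x^4 + 80x^3 - 180x^2 + 80x - 30
image of x^6: -36x^5 + 150x^4 - 420x^3 + 300x^2 - 210x + 30
image of x^7: -49x^6 + 252x^5 - 840x^4 + 840x^3 - 840x^2 + 252x - 56
the matrix is upper triangular; its diagonal is (0, 0, 0, 0, 0, 0, 0, 0)
for a triangular matrix the eigenvalues are the diagonal entries, with algebraic multiplicity their repetition count

λ = 0 (multiplicity 8)


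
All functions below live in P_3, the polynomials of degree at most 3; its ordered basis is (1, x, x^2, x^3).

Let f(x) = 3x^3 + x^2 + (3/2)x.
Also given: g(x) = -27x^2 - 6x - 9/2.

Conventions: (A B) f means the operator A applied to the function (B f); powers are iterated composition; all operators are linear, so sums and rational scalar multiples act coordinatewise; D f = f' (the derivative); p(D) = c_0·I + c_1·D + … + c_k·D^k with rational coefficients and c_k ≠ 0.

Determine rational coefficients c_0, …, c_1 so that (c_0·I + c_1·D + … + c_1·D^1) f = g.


p(D) = -3·D, i.e. c_0 = 0, c_1 = -3

D^0 f = 3x^3 + x^2 + (3/2)x
D^1 f = 9x^2 + 2x + 3/2
matching coefficients of g against c_0 f + c_1 Df + … from the top degree down determines the c_i
solution: c_0 = 0, c_1 = -3


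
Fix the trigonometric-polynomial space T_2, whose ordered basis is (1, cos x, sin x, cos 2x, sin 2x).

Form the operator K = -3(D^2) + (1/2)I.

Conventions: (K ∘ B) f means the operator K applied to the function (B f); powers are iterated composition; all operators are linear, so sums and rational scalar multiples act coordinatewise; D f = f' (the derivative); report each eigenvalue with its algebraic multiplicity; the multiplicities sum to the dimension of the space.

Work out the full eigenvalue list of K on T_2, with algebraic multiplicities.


λ = 1/2 (multiplicity 1), λ = 7/2 (multiplicity 2), λ = 25/2 (multiplicity 2)

image of 1: 1/2
image of cos x: (7/2)cos x
image of sin x: (7/2)sin x
image of cos 2x: (25/2)cos 2x
image of sin 2x: (25/2)sin 2x
the matrix is diagonal; its diagonal is (1/2, 7/2, 7/2, 25/2, 25/2)
for a triangular matrix the eigenvalues are the diagonal entries, with algebraic multiplicity their repetition count


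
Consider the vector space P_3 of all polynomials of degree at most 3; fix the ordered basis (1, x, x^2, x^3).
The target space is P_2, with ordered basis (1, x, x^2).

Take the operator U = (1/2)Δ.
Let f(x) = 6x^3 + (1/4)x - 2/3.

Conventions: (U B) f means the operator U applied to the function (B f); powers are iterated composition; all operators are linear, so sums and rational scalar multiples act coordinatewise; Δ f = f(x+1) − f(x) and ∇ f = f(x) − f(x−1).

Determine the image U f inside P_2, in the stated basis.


g(x) = 9x^2 + 9x + 25/8

Δ f = 18x^2 + 18x + 25/4
((1/2)Δ) f = 9x^2 + 9x + 25/8


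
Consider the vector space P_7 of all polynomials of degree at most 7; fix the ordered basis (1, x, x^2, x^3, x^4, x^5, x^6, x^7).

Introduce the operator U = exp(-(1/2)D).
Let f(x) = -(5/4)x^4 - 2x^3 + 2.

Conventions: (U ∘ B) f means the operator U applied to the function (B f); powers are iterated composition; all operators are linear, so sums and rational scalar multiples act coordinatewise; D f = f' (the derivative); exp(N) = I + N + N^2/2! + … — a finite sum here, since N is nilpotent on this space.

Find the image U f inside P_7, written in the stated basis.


order-1 term: (5/2)x^3 + 3x^2
order-2 term: -(15/8)x^2 - (3/2)x
order-3 term: (5/8)x + 1/4
order-4 term: -5/64
the series for exp(-(1/2)D) f terminates at order 4
exp(-(1/2)D) f = -(5/4)x^4 + (1/2)x^3 + (9/8)x^2 - (7/8)x + 139/64

the result is g(x) = -(5/4)x^4 + (1/2)x^3 + (9/8)x^2 - (7/8)x + 139/64


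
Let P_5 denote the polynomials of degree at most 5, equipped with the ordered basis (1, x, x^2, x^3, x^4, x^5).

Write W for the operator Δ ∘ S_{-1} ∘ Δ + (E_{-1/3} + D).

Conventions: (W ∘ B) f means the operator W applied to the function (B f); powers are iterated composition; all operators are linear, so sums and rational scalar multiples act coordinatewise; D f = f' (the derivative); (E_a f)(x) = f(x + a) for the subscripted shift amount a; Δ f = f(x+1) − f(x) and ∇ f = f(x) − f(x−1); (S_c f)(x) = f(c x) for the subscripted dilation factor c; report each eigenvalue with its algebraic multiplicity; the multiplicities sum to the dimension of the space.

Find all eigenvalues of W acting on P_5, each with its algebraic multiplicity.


λ = 1 (multiplicity 6)

image of 1: 1
image of x: x + 2/3
image of x^2: x^2 + (4/3)x - 17/9
image of x^3: x^3 + 2x^2 + (19/3)x - 1/27
image of x^4: x^4 + (8/3)x^3 - (34/3)x^2 - (4/27)x - 161/81
image of x^5: x^5 + (10/3)x^4 + (190/9)x^3 - (10/27)x^2 + (815/81)x - 1/243
the matrix is upper triangular; its diagonal is (1, 1, 1, 1, 1, 1)
for a triangular matrix the eigenvalues are the diagonal entries, with algebraic multiplicity their repetition count


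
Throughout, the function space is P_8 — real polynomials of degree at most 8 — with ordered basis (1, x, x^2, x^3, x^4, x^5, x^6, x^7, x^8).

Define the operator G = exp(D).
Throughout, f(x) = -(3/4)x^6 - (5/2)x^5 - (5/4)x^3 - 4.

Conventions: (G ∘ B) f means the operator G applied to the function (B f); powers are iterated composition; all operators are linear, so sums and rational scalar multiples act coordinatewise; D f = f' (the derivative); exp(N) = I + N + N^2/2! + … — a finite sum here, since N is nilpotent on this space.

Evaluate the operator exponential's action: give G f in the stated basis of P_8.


order-1 term: -(9/2)x^5 - (25/2)x^4 - (15/4)x^2
order-2 term: -(45/4)x^4 - 25x^3 - (15/4)x
order-3 term: -15x^3 - 25x^2 - 5/4
order-4 term: -(45/4)x^2 - (25/2)x
order-5 term: -(9/2)x - 5/2
order-6 term: -3/4
the series for exp(D) f terminates at order 6
exp(D) f = -(3/4)x^6 - 7x^5 - (95/4)x^4 - (165/4)x^3 - 40x^2 - (83/4)x - 17/2

the result is g(x) = -(3/4)x^6 - 7x^5 - (95/4)x^4 - (165/4)x^3 - 40x^2 - (83/4)x - 17/2


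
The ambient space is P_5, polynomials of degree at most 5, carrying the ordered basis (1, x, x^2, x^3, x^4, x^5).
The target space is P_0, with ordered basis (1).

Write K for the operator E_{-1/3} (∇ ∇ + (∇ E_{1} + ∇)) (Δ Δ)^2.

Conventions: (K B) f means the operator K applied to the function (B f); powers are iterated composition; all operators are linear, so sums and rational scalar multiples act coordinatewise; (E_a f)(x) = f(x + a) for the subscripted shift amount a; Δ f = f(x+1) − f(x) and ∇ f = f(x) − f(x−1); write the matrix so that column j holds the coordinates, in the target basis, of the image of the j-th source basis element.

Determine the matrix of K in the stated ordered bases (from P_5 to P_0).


the matrix is [[0, 0, 0, 0, 0, 240]] (rows listed top to bottom)

image of 1: 0
image of x: 0
image of x^2: 0
image of x^3: 0
image of x^4: 0
image of x^5: 240
each image's coordinates form column j of the matrix


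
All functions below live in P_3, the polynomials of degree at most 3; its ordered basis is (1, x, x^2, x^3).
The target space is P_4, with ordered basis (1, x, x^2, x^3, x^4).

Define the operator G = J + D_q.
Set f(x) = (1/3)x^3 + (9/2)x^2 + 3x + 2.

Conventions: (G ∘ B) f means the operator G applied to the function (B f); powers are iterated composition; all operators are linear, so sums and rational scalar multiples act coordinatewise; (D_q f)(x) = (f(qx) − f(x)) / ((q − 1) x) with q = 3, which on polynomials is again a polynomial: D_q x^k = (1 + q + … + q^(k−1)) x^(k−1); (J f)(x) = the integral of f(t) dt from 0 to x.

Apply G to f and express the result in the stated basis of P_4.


J f = (1/12)x^4 + (3/2)x^3 + (3/2)x^2 + 2x
D_q f = (13/3)x^2 + 18x + 3
(J + D_q) f = (1/12)x^4 + (3/2)x^3 + (35/6)x^2 + 20x + 3

g(x) = (1/12)x^4 + (3/2)x^3 + (35/6)x^2 + 20x + 3


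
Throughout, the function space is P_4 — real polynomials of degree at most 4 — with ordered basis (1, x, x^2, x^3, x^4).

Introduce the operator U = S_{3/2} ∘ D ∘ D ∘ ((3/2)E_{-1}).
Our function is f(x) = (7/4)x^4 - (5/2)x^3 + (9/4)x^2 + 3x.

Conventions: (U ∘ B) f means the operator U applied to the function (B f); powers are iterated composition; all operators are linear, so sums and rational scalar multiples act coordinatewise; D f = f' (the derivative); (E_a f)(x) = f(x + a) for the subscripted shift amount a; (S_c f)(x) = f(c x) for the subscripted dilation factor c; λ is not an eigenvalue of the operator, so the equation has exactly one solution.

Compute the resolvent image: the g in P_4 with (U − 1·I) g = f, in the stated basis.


write g with unknown coordinates in the stated basis and equate coefficients in (U − 1·I) g = f
solving from the highest basis element down gives g = -(7/4)x^4 + (5/2)x^3 - (585/8)x^2 + (501/4)x - 2187/8
check: U g = -(567/8)x^2 + (513/4)x - 2187/8
so U g − 1·g = (7/4)x^4 - (5/2)x^3 + (9/4)x^2 + 3x = f ✓

the result is g(x) = -(7/4)x^4 + (5/2)x^3 - (585/8)x^2 + (501/4)x - 2187/8


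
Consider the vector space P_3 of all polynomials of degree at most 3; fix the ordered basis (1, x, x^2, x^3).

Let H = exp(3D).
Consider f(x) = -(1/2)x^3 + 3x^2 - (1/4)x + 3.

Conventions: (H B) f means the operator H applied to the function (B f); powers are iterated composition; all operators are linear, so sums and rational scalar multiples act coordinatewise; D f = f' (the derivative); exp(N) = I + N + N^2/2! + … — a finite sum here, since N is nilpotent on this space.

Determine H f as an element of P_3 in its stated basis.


order-1 term: -(9/2)x^2 + 18x - 3/4
order-2 term: -(27/2)x + 27
order-3 term: -27/2
the series for exp(3D) f terminates at order 3
exp(3D) f = -(1/2)x^3 - (3/2)x^2 + (17/4)x + 63/4

the result is g(x) = -(1/2)x^3 - (3/2)x^2 + (17/4)x + 63/4


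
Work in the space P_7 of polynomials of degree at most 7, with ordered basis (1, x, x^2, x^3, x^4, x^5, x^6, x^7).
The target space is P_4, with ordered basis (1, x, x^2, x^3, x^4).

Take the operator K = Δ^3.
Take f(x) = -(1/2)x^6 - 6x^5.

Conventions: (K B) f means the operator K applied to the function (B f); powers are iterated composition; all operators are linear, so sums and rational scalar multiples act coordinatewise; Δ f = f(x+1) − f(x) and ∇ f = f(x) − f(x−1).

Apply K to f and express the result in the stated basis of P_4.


the image equals g(x) = -60x^3 - 630x^2 - 1530x - 1170

Δ f = -3x^5 - (75/2)x^4 - 70x^3 - (135/2)x^2 - 33x - 13/2
Δ Δ f = -15x^4 - 180x^3 - 465x^2 - 510x - 211
Δ Δ Δ f = -60x^3 - 630x^2 - 1530x - 1170


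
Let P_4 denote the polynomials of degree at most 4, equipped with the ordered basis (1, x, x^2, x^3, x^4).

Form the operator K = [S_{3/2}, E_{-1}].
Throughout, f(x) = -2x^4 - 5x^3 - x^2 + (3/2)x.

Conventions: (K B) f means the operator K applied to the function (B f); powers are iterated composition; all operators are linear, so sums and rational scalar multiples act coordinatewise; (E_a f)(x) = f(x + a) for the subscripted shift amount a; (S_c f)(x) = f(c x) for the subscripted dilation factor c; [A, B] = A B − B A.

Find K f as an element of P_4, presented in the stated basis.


E_{-1} f = -2x^4 + 3x^3 + 2x^2 - (7/2)x + 1/2
S_{3/2} E_{-1} f = -(81/8)x^4 + (81/8)x^3 + (9/2)x^2 - (21/4)x + 1/2
S_{3/2} f = -(81/8)x^4 - (135/8)x^3 - (9/4)x^2 + (9/4)x
E_{-1} S_{3/2} f = -(81/8)x^4 + (189/8)x^3 - (99/8)x^2 - (27/8)x + 9/4
[S_{3/2}, E_{-1}] f = -(27/2)x^3 + (135/8)x^2 - (15/8)x - 7/4

g(x) = -(27/2)x^3 + (135/8)x^2 - (15/8)x - 7/4


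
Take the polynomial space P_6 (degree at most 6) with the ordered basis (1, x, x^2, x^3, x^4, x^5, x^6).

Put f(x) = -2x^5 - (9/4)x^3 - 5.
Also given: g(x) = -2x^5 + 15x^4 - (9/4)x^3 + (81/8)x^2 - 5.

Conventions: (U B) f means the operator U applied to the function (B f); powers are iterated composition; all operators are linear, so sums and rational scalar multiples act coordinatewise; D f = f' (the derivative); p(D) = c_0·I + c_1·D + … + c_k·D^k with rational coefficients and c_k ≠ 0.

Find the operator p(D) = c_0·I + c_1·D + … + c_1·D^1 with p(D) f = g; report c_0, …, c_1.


D^0 f = -2x^5 - (9/4)x^3 - 5
D^1 f = -10x^4 - (27/4)x^2
matching coefficients of g against c_0 f + c_1 Df + … from the top degree down determines the c_i
solution: c_0 = 1, c_1 = -3/2

c_0 = 1, c_1 = -3/2


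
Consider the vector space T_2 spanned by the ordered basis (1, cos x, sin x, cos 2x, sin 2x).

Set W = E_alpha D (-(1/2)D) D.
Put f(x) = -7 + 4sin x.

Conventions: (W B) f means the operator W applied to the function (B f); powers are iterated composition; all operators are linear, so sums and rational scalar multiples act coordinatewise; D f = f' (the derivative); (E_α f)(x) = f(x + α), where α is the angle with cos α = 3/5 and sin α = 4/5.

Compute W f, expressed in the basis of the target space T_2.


the image equals g(x) = (6/5)cos x - (8/5)sin x

D f = 4cos x
D D f = -4sin x
(-(1/2)D) D f = 2sin x
D (-(1/2)D) D f = 2cos x
E_alpha (D (-(1/2)D) D) f = (6/5)cos x - (8/5)sin x


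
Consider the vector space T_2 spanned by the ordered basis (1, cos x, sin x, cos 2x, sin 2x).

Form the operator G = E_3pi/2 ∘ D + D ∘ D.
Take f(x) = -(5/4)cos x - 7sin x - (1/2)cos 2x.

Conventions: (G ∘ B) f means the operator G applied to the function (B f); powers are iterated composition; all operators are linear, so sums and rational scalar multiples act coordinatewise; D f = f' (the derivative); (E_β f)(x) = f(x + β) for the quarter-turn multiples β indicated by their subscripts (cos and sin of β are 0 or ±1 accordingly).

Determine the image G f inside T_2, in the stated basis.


the result is g(x) = 2cos 2x - sin 2x

D f = -7cos x + (5/4)sin x + sin 2x
E_3pi/2 D f = -(5/4)cos x - 7sin x - sin 2x
D f = -7cos x + (5/4)sin x + sin 2x
D D f = (5/4)cos x + 7sin x + 2cos 2x
(E_3pi/2 ∘ D + D ∘ D) f = 2cos 2x - sin 2x


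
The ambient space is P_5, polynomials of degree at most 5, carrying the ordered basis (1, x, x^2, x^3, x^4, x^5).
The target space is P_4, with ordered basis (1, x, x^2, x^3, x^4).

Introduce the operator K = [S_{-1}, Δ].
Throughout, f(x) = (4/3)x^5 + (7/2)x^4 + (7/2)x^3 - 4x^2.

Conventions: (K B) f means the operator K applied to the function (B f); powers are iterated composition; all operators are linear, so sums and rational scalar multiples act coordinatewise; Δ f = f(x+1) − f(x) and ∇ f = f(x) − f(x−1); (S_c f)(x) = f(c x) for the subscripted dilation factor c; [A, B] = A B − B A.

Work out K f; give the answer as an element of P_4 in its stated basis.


Δ f = (20/3)x^4 + (82/3)x^3 + (269/6)x^2 + (139/6)x + 13/3
S_{-1} Δ f = (20/3)x^4 - (82/3)x^3 + (269/6)x^2 - (139/6)x + 13/3
S_{-1} f = -(4/3)x^5 + (7/2)x^4 - (7/2)x^3 - 4x^2
Δ S_{-1} f = -(20/3)x^4 + (2/3)x^3 - (17/6)x^2 - (67/6)x - 16/3
[S_{-1}, Δ] f = (40/3)x^4 - 28x^3 + (143/3)x^2 - 12x + 29/3

the result is g(x) = (40/3)x^4 - 28x^3 + (143/3)x^2 - 12x + 29/3


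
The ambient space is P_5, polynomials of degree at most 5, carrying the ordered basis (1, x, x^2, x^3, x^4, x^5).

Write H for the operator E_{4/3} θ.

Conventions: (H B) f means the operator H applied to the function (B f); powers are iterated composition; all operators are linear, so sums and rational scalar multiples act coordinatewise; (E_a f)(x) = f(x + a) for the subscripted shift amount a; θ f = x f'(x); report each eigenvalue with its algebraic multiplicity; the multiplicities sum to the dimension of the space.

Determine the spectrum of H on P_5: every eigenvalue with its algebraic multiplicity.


image of 1: 0
image of x: x + 4/3
image of x^2: 2x^2 + (16/3)x + 32/9
image of x^3: 3x^3 + 12x^2 + 16x + 64/9
image of x^4: 4x^4 + (64/3)x^3 + (128/3)x^2 + (1024/27)x + 1024/81
image of x^5: 5x^5 + (100/3)x^4 + (800/9)x^3 + (3200/27)x^2 + (6400/81)x + 5120/243
the matrix is upper triangular; its diagonal is (0, 1, 2, 3, 4, 5)
for a triangular matrix the eigenvalues are the diagonal entries, with algebraic multiplicity their repetition count

λ = 0 (multiplicity 1), λ = 1 (multiplicity 1), λ = 2 (multiplicity 1), λ = 3 (multiplicity 1), λ = 4 (multiplicity 1), λ = 5 (multiplicity 1)


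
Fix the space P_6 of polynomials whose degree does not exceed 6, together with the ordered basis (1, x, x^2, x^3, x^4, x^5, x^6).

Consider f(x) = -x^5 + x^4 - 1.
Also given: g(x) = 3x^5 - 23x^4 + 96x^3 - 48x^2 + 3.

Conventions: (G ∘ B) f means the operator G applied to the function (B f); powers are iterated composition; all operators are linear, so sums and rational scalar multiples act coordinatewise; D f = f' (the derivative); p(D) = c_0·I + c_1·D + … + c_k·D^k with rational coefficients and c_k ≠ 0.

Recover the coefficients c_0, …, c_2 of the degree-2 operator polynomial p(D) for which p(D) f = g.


D^0 f = -x^5 + x^4 - 1
D^1 f = -5x^4 + 4x^3
D^2 f = -20x^3 + 12x^2
matching coefficients of g against c_0 f + c_1 Df + … from the top degree down determines the c_i
solution: c_0 = -3, c_1 = 4, c_2 = -4

c_0 = -3, c_1 = 4, c_2 = -4


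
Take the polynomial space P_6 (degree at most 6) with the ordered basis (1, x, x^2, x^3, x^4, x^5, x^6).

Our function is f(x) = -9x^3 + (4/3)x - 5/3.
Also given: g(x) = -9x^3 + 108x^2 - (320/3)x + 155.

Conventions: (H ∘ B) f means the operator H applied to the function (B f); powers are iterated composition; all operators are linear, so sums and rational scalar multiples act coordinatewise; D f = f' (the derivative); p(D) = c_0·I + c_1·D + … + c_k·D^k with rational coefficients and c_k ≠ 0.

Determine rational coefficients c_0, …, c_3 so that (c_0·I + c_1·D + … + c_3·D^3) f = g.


c_0 = 1, c_1 = -4, c_2 = 2, c_3 = -3

D^0 f = -9x^3 + (4/3)x - 5/3
D^1 f = -27x^2 + 4/3
D^2 f = -54x
D^3 f = -54
matching coefficients of g against c_0 f + c_1 Df + … from the top degree down determines the c_i
solution: c_0 = 1, c_1 = -4, c_2 = 2, c_3 = -3


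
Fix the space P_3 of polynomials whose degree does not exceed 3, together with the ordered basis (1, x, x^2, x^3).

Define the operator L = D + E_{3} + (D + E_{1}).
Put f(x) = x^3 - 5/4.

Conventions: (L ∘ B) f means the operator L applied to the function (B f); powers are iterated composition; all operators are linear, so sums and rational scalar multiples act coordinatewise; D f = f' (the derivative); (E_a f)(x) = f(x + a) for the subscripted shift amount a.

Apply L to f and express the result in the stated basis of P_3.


D f = 3x^2
E_{3} f = x^3 + 9x^2 + 27x + 103/4
D f = 3x^2
E_{1} f = x^3 + 3x^2 + 3x - 1/4
(D + E_{1}) f = x^3 + 6x^2 + 3x - 1/4
(D + E_{3} + (D + E_{1})) f = 2x^3 + 18x^2 + 30x + 51/2

the result is g(x) = 2x^3 + 18x^2 + 30x + 51/2


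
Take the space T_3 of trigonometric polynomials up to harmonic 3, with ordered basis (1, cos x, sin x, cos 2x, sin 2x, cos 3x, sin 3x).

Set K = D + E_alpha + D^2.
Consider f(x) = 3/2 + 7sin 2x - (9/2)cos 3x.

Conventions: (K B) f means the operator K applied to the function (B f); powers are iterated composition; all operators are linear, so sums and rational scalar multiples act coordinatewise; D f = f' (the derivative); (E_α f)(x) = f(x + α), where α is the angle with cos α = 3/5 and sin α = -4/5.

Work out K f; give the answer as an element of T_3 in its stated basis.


D f = 14cos 2x + (27/2)sin 3x
E_alpha f = 3/2 - (168/25)cos 2x - (49/25)sin 2x + (1053/250)cos 3x - (198/125)sin 3x
D f = 14cos 2x + (27/2)sin 3x
D D f = -28sin 2x + (81/2)cos 3x
(D + E_alpha + D^2) f = 3/2 + (182/25)cos 2x - (749/25)sin 2x + (5589/125)cos 3x + (2979/250)sin 3x

g(x) = 3/2 + (182/25)cos 2x - (749/25)sin 2x + (5589/125)cos 3x + (2979/250)sin 3x


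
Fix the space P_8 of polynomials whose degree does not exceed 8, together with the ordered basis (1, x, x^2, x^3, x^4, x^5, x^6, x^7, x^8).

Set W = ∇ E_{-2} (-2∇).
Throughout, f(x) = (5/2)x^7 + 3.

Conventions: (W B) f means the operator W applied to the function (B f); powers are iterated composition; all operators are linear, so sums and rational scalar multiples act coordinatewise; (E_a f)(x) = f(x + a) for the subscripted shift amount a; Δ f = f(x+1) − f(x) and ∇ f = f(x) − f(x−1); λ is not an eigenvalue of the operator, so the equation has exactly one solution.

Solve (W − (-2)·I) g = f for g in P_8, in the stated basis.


write g with unknown coordinates in the stated basis and equate coefficients in (W − (-2)·I) g = f
solving from the highest basis element down gives g = (5/4)x^7 + (105/2)x^5 - (1575/2)x^4 + (11725/2)x^3 - (67725/2)x^2 + (288785/2)x - 304971
check: W g = -105x^5 + 1575x^4 - 11725x^3 + 67725x^2 - 288785x + 609945
so W g − (-2)·g = (5/2)x^7 + 3 = f ✓

the image equals g(x) = (5/4)x^7 + (105/2)x^5 - (1575/2)x^4 + (11725/2)x^3 - (67725/2)x^2 + (288785/2)x - 304971


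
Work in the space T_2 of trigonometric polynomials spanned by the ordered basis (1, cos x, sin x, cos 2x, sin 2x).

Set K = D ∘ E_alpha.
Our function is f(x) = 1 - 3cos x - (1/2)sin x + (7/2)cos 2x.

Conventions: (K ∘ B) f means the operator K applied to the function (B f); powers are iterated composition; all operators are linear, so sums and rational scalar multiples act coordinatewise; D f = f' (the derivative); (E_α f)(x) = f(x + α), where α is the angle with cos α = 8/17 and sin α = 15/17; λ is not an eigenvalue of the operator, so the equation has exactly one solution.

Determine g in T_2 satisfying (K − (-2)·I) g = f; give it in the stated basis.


write g with unknown coordinates in the stated basis and equate coefficients in (K − (-2)·I) g = f
solving from the highest basis element down gives g = 1/2 - (53/25)cos x - (67/50)sin x + (7/8)cos 2x - (23/8)sin 2x
check: K g = (31/25)cos x + (109/50)sin x + (7/4)cos 2x + (23/4)sin 2x
so K g − (-2)·g = 1 - 3cos x - (1/2)sin x + (7/2)cos 2x = f ✓

g(x) = 1/2 - (53/25)cos x - (67/50)sin x + (7/8)cos 2x - (23/8)sin 2x


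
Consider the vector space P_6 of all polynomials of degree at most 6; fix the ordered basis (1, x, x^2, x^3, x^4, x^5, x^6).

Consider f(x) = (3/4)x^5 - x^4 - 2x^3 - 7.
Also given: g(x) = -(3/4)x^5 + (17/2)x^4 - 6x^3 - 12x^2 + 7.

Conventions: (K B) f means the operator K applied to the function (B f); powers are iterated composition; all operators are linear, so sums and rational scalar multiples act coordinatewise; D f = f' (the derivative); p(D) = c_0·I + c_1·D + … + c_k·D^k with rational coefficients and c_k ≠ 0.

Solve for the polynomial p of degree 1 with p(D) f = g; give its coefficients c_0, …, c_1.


p(D) = -I + 2·D, i.e. c_0 = -1, c_1 = 2

D^0 f = (3/4)x^5 - x^4 - 2x^3 - 7
D^1 f = (15/4)x^4 - 4x^3 - 6x^2
matching coefficients of g against c_0 f + c_1 Df + … from the top degree down determines the c_i
solution: c_0 = -1, c_1 = 2


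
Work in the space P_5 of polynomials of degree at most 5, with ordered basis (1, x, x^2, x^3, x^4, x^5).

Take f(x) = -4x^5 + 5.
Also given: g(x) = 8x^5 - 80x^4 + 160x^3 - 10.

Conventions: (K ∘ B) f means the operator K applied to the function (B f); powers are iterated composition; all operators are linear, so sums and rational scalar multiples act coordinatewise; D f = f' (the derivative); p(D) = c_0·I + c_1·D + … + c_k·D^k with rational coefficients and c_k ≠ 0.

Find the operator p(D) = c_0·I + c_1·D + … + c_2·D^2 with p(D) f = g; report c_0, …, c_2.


c_0 = -2, c_1 = 4, c_2 = -2

D^0 f = -4x^5 + 5
D^1 f = -20x^4
D^2 f = -80x^3
matching coefficients of g against c_0 f + c_1 Df + … from the top degree down determines the c_i
solution: c_0 = -2, c_1 = 4, c_2 = -2


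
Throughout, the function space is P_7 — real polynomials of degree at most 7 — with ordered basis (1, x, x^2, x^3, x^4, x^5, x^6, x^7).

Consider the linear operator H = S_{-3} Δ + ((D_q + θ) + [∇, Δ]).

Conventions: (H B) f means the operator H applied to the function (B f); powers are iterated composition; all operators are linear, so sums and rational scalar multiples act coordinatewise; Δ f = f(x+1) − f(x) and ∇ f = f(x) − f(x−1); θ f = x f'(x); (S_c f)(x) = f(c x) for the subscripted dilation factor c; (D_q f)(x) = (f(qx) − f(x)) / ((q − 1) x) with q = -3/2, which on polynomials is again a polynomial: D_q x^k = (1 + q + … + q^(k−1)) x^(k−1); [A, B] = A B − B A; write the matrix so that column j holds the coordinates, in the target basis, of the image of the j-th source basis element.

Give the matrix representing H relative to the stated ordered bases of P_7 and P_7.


image of 1: 0
image of x: x + 2
image of x^2: 2x^2 - (13/2)x + 1
image of x^3: 3x^3 + (115/4)x^2 - 9x + 1
image of x^4: 4x^4 - (877/8)x^3 + 54x^2 - 12x + 1
image of x^5: 5x^5 + (6535/16)x^4 - 270x^3 + 90x^2 - 15x + 1
image of x^6: 6x^6 - (46789/32)x^5 + 1215x^4 - 540x^3 + 135x^2 - 18x + 1
image of x^7: 7x^7 + (327055/64)x^6 - 5103x^5 + 2835x^4 - 945x^3 + 189x^2 - 21x + 1
each image's coordinates form column j of the matrix

the matrix is [[0, 2, 1, 1, 1, 1, 1, 1]; [0, 1, -13/2, -9, -12, -15, -18, -21]; [0, 0, 2, 115/4, 54, 90, 135, 189]; [0, 0, 0, 3, -877/8, -270, -540, -945]; [0, 0, 0, 0, 4, 6535/16, 1215, 2835]; [0, 0, 0, 0, 0, 5, -46789/32, -5103]; [0, 0, 0, 0, 0, 0, 6, 327055/64]; [0, 0, 0, 0, 0, 0, 0, 7]] (rows listed top to bottom)
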